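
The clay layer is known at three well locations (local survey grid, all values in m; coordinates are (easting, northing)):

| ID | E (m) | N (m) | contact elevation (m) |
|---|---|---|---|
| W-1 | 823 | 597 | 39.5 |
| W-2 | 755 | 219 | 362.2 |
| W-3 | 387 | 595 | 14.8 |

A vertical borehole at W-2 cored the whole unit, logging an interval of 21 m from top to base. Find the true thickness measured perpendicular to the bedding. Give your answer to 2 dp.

Let the plane be z = a·E + b·N + c.
W-2−W-1: −68a − 378b = 322.7;  W-3−W-1: −436a − 2b = −24.7.
Solving gives a = 0.06062, b = −0.86461.
|∇z| = √(a²+b²) = 0.86673, so dip δ = arctan(0.86673) = 40.92°.
True thickness = vertical thickness × cos δ = 21 × cos 40.92° = 15.87 m.

15.87 m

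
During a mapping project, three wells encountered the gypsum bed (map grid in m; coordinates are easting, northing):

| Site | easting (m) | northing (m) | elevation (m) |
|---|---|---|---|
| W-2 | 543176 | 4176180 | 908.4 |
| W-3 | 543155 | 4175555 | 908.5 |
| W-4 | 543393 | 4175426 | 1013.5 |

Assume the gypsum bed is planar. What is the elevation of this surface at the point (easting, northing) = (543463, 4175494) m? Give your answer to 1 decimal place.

1042.8 m

Let the plane be z = a·easting + b·northing + c.
W-3−W-2: −21a − 625b = 0.1;  W-4−W-2: 217a − 754b = 105.1.
Solving gives a = 0.433200404, b = −0.014715534.
Then c = 908.4 − a·543176 − b·4176180 = −172940.95.
At (543463, 4175494): z = 235428.4 − 61444.6 − 172940.95 = 1042.8 m.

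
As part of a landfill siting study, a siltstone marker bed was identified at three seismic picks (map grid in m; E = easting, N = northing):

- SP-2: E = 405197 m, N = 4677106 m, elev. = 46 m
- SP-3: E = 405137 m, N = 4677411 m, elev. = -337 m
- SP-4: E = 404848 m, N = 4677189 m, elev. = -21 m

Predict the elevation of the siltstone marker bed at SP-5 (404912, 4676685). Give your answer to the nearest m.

Two edge vectors: SP-2→SP-3 = (-60, 305, -383), SP-2→SP-4 = (-349, 83, -67).
Normal n = (SP-2→SP-3) × (SP-2→SP-4) = (11354, 129647, 101465).
So ∂z/∂E = −n_x/n_z = −0.11190066 and ∂z/∂N = −n_y/n_z = −1.27775095.
Intercept c from SP-2: 46 + 45341.81 + 5976176.63 = 6021564.44.
At (404912, 4676685): z = −45309.9 − 5975638.7 + 6021564.44 = 615.8 m.

616 m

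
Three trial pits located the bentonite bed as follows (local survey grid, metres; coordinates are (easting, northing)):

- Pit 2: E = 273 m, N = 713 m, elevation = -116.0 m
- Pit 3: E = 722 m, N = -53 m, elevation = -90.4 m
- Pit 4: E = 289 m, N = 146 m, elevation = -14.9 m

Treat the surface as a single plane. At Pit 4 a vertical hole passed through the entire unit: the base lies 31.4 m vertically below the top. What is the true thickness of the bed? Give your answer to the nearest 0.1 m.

Let the plane be z = a·E + b·N + c.
Pit 3−Pit 2: 449a − 766b = 25.6;  Pit 4−Pit 2: 16a − 567b = 101.1.
Solving gives a = −0.25968, b = −0.18563.
|∇z| = √(a²+b²) = 0.31921, so dip δ = arctan(0.31921) = 17.70°.
True thickness = vertical thickness × cos δ = 31.4 × cos 17.70° = 29.9 m.

29.9 m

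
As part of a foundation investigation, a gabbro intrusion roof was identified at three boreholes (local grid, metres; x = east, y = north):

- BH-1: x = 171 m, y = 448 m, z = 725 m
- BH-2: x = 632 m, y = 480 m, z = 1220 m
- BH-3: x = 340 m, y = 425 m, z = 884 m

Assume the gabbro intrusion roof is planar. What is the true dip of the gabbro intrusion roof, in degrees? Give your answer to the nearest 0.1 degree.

Two edge vectors: BH-1→BH-2 = (461, 32, 495), BH-1→BH-3 = (169, -23, 159).
Normal n = (BH-1→BH-2) × (BH-1→BH-3) = (16473, 10356, -16011).
So ∂z/∂x = −n_x/n_z = 1.02886 and ∂z/∂y = −n_y/n_z = 0.64681.
Gradient magnitude |∇z| = √(a² + b²) = √(1.05854 + 0.41836) = 1.21528.
True dip = arctan(1.21528) = 50.6°, dipping toward WSW (azimuth ≈ 238°).

50.6°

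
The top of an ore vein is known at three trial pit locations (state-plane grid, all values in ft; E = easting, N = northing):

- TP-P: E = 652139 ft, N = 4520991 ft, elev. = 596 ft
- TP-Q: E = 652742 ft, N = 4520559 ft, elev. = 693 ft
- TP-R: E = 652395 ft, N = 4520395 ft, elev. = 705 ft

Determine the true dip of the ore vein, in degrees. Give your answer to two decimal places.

Two edge vectors: TP-P→TP-Q = (603, -432, 97), TP-P→TP-R = (256, -596, 109).
Normal n = (TP-P→TP-Q) × (TP-P→TP-R) = (10724, -40895, -248796).
So ∂z/∂E = −n_x/n_z = 0.04310 and ∂z/∂N = −n_y/n_z = −0.16437.
Gradient magnitude |∇z| = √(a² + b²) = √(0.00186 + 0.02702) = 0.16993.
True dip = arctan(0.16993) = 9.64°, dipping toward NNW (azimuth ≈ 345°).

9.64°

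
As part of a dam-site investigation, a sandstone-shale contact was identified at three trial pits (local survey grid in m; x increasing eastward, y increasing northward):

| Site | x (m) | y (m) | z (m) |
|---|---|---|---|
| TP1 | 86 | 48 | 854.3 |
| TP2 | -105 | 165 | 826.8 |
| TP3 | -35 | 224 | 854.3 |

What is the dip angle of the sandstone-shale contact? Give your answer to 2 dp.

16.80°

Two edge vectors: TP1→TP2 = (-191, 117, -27.5), TP1→TP3 = (-121, 176, 0).
Normal n = (TP1→TP2) × (TP1→TP3) = (4840, 3327.5, -19459).
So ∂z/∂x = −n_x/n_z = 0.24873 and ∂z/∂y = −n_y/n_z = 0.17100.
Gradient magnitude |∇z| = √(a² + b²) = √(0.06187 + 0.02924) = 0.30184.
True dip = arctan(0.30184) = 16.80°, dipping toward SW (azimuth ≈ 235°).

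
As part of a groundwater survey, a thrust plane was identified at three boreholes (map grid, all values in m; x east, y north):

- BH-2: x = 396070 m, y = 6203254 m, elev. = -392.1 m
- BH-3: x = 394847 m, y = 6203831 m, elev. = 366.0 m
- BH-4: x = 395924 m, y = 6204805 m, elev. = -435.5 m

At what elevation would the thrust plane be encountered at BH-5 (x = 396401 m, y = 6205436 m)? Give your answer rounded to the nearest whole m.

Two edge vectors: BH-2→BH-3 = (-1223, 577, 758.1), BH-2→BH-4 = (-146, 1551, -43.4).
Normal n = (BH-2→BH-3) × (BH-2→BH-4) = (-1200854.9, -163760.8, -1812631).
So ∂z/∂x = −n_x/n_z = −0.66249275 and ∂z/∂y = −n_y/n_z = −0.09034426.
Intercept c from BH-2: -392.1 + 262393.50 + 560428.37 = 822429.77.
At (396401, 6205436): z = −262612.8 − 560625.5 + 822429.77 = -808.5 m.

-809 m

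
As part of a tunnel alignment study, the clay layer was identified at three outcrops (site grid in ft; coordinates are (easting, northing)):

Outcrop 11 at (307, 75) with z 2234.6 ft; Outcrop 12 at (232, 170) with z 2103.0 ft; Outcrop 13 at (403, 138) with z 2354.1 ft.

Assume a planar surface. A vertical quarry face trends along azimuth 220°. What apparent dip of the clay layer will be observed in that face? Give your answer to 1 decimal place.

Let the plane be z = a·E + b·N + c.
Outcrop 12−Outcrop 11: −75a + 95b = −131.6;  Outcrop 13−Outcrop 11: 96a + 63b = 119.5.
Solving gives a = 1.41880, b = −0.26516.
Unit vector along 220° is (sin 220°, cos 220°) = (-0.6428, -0.7660).
Slope in that direction = a·(-0.6428) + b·(-0.7660) = −0.70887.
Apparent dip = arctan|0.70887| = 35.3° (true dip is 55.3°, so apparent ≤ true as expected).

35.3°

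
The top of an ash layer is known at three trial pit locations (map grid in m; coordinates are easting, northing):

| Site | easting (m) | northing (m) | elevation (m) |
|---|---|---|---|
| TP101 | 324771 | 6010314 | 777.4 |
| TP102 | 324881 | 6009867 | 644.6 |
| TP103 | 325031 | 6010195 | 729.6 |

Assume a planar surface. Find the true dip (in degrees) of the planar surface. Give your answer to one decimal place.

Let the plane be z = a·easting + b·northing + c.
TP102−TP101: 110a − 447b = −132.8;  TP103−TP101: 260a − 119b = −47.8.
Solving gives a = −0.05395, b = 0.28382.
Gradient magnitude |∇z| = √(a² + b²) = √(0.00291 + 0.08055) = 0.28890.
True dip = arctan(0.28890) = 16.1°, dipping toward S (azimuth ≈ 169°).

16.1°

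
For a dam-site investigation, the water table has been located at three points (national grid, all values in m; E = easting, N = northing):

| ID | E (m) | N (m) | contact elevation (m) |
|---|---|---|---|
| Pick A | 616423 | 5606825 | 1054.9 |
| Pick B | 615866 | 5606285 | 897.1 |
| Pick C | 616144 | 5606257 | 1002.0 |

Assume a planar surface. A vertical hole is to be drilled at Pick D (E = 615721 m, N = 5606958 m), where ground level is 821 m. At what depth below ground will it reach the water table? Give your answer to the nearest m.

36 m

Let the plane be z = a·E + b·N + c.
Pick B−Pick A: −557a − 540b = −157.8;  Pick C−Pick A: −279a − 568b = −52.9.
Solving gives a = 0.36848826, b = −0.08786659.
Then c = 1054.9 − a·616423 − b·5606825 = 266562.86.
At (615721, 5606958): z_contact = 226886.0 − 492664.3 + 266562.86 = 784.5 m.
Depth below ground = 821 − 784.5 = 36 m.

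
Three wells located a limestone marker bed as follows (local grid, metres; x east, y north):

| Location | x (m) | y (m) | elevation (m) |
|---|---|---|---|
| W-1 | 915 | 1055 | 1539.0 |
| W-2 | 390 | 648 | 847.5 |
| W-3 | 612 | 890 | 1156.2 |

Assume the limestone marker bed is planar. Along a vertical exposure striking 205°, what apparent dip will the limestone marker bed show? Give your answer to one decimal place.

34.7°

Let the plane be z = a·x + b·y + c.
W-2−W-1: −525a − 407b = −691.5;  W-3−W-1: −303a − 165b = −382.8.
Solving gives a = 1.13642, b = 0.23312.
Unit vector along 205° is (sin 205°, cos 205°) = (-0.4226, -0.9063).
Slope in that direction = a·(-0.4226) + b·(-0.9063) = −0.69155.
Apparent dip = arctan|0.69155| = 34.7° (true dip is 49.2°, so apparent ≤ true as expected).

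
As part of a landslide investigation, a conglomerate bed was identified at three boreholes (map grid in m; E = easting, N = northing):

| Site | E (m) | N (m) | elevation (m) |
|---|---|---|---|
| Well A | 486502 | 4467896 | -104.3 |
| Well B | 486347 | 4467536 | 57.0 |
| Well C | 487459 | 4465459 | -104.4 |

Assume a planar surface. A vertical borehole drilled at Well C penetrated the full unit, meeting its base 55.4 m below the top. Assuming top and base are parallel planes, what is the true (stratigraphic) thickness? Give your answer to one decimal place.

Two edge vectors: Well A→Well B = (-155, -360, 161.3), Well A→Well C = (957, -2437, -0.1).
Normal n = (Well A→Well B) × (Well A→Well C) = (393124.1, 154348.6, 722255).
So ∂z/∂E = −n_x/n_z = −0.54430 and ∂z/∂N = −n_y/n_z = −0.21370.
|∇z| = √(a²+b²) = 0.58475, so dip δ = arctan(0.58475) = 30.32°.
True thickness = vertical thickness × cos δ = 55.4 × cos 30.32° = 47.8 m.

47.8 m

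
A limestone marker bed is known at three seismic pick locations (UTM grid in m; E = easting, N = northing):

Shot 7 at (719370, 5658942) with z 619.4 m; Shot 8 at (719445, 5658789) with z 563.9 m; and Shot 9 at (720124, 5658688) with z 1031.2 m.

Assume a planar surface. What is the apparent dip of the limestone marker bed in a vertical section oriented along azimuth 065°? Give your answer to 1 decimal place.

Let the plane be z = a·E + b·N + c.
Shot 8−Shot 7: 75a − 153b = −55.5;  Shot 9−Shot 7: 754a − 254b = 411.8.
Solving gives a = 0.80055, b = 0.75517.
Unit vector along 065° is (sin 65°, cos 65°) = (0.9063, 0.4226).
Slope in that direction = a·(0.9063) + b·(0.4226) = 1.04469.
Apparent dip = arctan|1.04469| = 46.3° (true dip is 47.7°, so apparent ≤ true as expected).

46.3°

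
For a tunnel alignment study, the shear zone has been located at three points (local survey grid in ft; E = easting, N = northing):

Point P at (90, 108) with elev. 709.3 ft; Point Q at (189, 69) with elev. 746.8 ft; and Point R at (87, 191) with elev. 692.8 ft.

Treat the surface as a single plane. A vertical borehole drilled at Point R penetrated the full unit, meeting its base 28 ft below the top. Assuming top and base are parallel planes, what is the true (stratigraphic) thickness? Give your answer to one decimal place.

Two edge vectors: Point P→Point Q = (99, -39, 37.5), Point P→Point R = (-3, 83, -16.5).
Normal n = (Point P→Point Q) × (Point P→Point R) = (-2469, 1521, 8100).
So ∂z/∂E = −n_x/n_z = 0.30481 and ∂z/∂N = −n_y/n_z = −0.18778.
|∇z| = √(a²+b²) = 0.35801, so dip δ = arctan(0.35801) = 19.70°.
True thickness = vertical thickness × cos δ = 28 × cos 19.70° = 26.4 ft.

26.4 ft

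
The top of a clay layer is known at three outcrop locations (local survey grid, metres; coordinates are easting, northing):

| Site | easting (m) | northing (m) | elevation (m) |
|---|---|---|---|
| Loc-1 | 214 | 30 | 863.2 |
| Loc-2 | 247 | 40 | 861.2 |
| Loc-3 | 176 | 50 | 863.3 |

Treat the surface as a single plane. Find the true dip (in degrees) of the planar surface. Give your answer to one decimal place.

Two edge vectors: Loc-1→Loc-2 = (33, 10, -2), Loc-1→Loc-3 = (-38, 20, 0.1).
Normal n = (Loc-1→Loc-2) × (Loc-1→Loc-3) = (41, 72.7, 1040).
So ∂z/∂easting = −n_x/n_z = −0.03942 and ∂z/∂northing = −n_y/n_z = −0.06990.
Gradient magnitude |∇z| = √(a² + b²) = √(0.00155 + 0.00489) = 0.08025.
True dip = arctan(0.08025) = 4.6°, dipping toward NNE (azimuth ≈ 029°).

4.6°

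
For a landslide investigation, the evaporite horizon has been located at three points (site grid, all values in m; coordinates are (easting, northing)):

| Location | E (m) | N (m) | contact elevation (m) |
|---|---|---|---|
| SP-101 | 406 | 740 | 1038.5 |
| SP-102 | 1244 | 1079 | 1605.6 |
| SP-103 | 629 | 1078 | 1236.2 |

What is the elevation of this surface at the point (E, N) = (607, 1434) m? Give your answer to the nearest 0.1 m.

1290.2 m

Two edge vectors: SP-101→SP-102 = (838, 339, 567.1), SP-101→SP-103 = (223, 338, 197.7).
Normal n = (SP-101→SP-102) × (SP-101→SP-103) = (-124659.5, -39209.3, 207647).
So ∂z/∂E = −n_x/n_z = 0.600343 and ∂z/∂N = −n_y/n_z = 0.188827.
Intercept c from SP-101: 1038.5 − 243.74 − 139.73 = 655.03.
At (607, 1434): z = 364.4 + 270.8 + 655.03 = 1290.2 m.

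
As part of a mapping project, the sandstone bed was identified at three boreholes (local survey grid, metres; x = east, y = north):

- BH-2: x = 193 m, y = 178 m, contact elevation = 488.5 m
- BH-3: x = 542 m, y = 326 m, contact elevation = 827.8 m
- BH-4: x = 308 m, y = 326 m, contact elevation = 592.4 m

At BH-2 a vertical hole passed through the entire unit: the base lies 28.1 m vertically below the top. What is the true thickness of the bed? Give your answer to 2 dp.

19.78 m

Two edge vectors: BH-2→BH-3 = (349, 148, 339.3), BH-2→BH-4 = (115, 148, 103.9).
Normal n = (BH-2→BH-3) × (BH-2→BH-4) = (-34839.2, 2758.4, 34632).
So ∂z/∂x = −n_x/n_z = 1.00598 and ∂z/∂y = −n_y/n_z = −0.07965.
|∇z| = √(a²+b²) = 1.00913, so dip δ = arctan(1.00913) = 45.26°.
True thickness = vertical thickness × cos δ = 28.1 × cos 45.26° = 19.78 m.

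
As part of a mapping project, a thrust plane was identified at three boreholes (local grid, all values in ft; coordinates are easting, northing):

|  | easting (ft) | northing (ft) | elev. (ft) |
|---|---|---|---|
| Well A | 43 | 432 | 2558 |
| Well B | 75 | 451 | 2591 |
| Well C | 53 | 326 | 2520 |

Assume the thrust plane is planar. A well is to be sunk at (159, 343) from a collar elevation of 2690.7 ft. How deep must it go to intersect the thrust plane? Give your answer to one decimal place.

81.2 ft

Let the plane be z = a·easting + b·northing + c.
Well B−Well A: 32a + 19b = 33;  Well C−Well A: 10a − 106b = −38.
Solving gives a = 0.77499, b = 0.43160.
Then c = 2558 − a·43 − b·432 = 2338.22.
At (159, 343): z_contact = 123.22 + 148.04 + 2338.22 = 2609.49 ft.
Depth below ground = 2690.7 − 2609.49 = 81.2 ft.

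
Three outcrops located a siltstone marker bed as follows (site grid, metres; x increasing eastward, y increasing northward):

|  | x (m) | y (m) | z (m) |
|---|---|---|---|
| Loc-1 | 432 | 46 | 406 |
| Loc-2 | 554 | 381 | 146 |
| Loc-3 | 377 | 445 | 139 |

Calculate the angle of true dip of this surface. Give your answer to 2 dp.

36.14°

Let the plane be z = a·x + b·y + c.
Loc-2−Loc-1: 122a + 335b = −260;  Loc-3−Loc-1: −55a + 399b = −267.
Solving gives a = −0.21303, b = −0.69854.
Gradient magnitude |∇z| = √(a² + b²) = √(0.04538 + 0.48796) = 0.73030.
True dip = arctan(0.73030) = 36.14°, dipping toward NNE (azimuth ≈ 017°).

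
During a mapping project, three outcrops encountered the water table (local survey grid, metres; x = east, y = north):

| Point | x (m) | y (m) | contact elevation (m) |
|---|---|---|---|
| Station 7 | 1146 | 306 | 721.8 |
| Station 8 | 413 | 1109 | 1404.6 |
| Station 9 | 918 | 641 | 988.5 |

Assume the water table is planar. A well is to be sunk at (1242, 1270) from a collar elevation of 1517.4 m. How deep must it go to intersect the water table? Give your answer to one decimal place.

Two edge vectors: Station 7→Station 8 = (-733, 803, 682.8), Station 7→Station 9 = (-228, 335, 266.7).
Normal n = (Station 7→Station 8) × (Station 7→Station 9) = (-14577.9, 39812.7, -62471).
So ∂z/∂x = −n_x/n_z = −0.233355 and ∂z/∂y = −n_y/n_z = 0.637299.
Intercept c from Station 7: 721.8 + 267.42 − 195.01 = 794.21.
At (1242, 1270): z_contact = −289.83 + 809.37 + 794.21 = 1313.75 m.
Depth below ground = 1517.4 − 1313.75 = 203.6 m.

203.6 m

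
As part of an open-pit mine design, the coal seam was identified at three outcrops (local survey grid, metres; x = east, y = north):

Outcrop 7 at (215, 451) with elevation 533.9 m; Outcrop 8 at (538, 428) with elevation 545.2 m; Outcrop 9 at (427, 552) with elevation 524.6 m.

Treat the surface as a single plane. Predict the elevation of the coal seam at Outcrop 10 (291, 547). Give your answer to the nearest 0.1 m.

Let the plane be z = a·x + b·y + c.
Outcrop 8−Outcrop 7: 323a − 23b = 11.3;  Outcrop 9−Outcrop 7: 212a + 101b = −9.3.
Solving gives a = 0.02473, b = −0.14399.
Then c = 533.9 − a·215 − b·451 = 593.52.
At (291, 547): z = 7.2 − 78.8 + 593.52 = 522.0 m.

522.0 m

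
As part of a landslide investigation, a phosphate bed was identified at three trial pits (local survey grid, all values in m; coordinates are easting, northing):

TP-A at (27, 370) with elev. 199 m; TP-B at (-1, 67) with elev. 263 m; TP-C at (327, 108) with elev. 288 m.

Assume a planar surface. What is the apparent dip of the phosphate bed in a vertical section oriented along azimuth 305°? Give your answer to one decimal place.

Let the plane be z = a·easting + b·northing + c.
TP-B−TP-A: −28a − 303b = 64;  TP-C−TP-A: 300a − 262b = 89.
Solving gives a = 0.10382, b = −0.22082.
Unit vector along 305° is (sin 305°, cos 305°) = (-0.8192, 0.5736).
Slope in that direction = a·(-0.8192) + b·(0.5736) = −0.21170.
Apparent dip = arctan|0.21170| = 12.0° (true dip is 13.7°, so apparent ≤ true as expected).

12.0°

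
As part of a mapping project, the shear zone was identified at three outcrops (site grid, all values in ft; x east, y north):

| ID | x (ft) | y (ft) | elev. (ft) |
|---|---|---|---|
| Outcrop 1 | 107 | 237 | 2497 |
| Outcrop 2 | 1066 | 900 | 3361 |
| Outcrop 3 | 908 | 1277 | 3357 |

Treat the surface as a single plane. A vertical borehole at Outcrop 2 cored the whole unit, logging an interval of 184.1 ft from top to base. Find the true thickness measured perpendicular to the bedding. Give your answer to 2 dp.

146.61 ft

Let the plane be z = a·x + b·y + c.
Outcrop 2−Outcrop 1: 959a + 663b = 864;  Outcrop 3−Outcrop 1: 801a + 1040b = 860.
Solving gives a = 0.70423, b = 0.28453.
|∇z| = √(a²+b²) = 0.75954, so dip δ = arctan(0.75954) = 37.22°.
True thickness = vertical thickness × cos δ = 184.1 × cos 37.22° = 146.61 ft.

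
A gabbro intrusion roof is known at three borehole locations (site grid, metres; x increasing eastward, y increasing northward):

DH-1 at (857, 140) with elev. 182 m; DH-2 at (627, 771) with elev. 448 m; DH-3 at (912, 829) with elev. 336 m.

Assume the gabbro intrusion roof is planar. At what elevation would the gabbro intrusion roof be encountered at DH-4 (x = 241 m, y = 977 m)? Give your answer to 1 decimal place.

673.4 m

Two edge vectors: DH-1→DH-2 = (-230, 631, 266), DH-1→DH-3 = (55, 689, 154).
Normal n = (DH-1→DH-2) × (DH-1→DH-3) = (-86100, 50050, -193175).
So ∂z/∂x = −n_x/n_z = −0.44571 and ∂z/∂y = −n_y/n_z = 0.25909.
Intercept c from DH-1: 182 + 381.97 − 36.27 = 527.70.
At (241, 977): z = −107.4 + 253.1 + 527.70 = 673.4 m.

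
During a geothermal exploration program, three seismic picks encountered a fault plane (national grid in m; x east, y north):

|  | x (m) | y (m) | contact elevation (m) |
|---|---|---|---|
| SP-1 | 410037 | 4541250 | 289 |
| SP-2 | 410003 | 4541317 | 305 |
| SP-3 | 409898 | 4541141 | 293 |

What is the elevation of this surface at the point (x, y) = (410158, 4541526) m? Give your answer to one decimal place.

Let the plane be z = a·x + b·y + c.
SP-2−SP-1: −34a + 67b = 16;  SP-3−SP-1: −139a − 109b = 4.
Solving gives a = −0.154543360, b = 0.160380982.
Then c = 289 − a·410037 − b·4541250 = −664672.64.
At (410158, 4541526): z = −63387.2 + 728374.4 − 664672.64 = 314.6 m.

314.6 m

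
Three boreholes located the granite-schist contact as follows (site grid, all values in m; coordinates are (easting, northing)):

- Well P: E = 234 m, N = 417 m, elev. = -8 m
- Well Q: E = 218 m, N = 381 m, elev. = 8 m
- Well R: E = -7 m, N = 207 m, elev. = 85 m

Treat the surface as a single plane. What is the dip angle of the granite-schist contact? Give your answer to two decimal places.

Two edge vectors: Well P→Well Q = (-16, -36, 16), Well P→Well R = (-241, -210, 93).
Normal n = (Well P→Well Q) × (Well P→Well R) = (12, -2368, -5316).
So ∂z/∂E = −n_x/n_z = 0.00226 and ∂z/∂N = −n_y/n_z = −0.44545.
Gradient magnitude |∇z| = √(a² + b²) = √(0.00001 + 0.19842) = 0.44545.
True dip = arctan(0.44545) = 24.01°, dipping toward N (azimuth ≈ 360°).

24.01°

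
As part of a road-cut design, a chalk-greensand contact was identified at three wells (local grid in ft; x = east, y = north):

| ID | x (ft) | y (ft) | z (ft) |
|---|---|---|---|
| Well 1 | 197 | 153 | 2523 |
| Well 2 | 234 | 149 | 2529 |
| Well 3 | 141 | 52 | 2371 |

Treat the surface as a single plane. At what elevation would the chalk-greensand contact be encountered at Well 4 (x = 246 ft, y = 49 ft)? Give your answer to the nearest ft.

2399 ft

Let the plane be z = a·x + b·y + c.
Well 2−Well 1: 37a − 4b = 6;  Well 3−Well 1: −56a − 101b = −152.
Solving gives a = 0.30649, b = 1.33502.
Then c = 2523 − a·197 − b·153 = 2258.36.
At (246, 49): z = 75.4 + 65.4 + 2258.36 = 2399.2 ft.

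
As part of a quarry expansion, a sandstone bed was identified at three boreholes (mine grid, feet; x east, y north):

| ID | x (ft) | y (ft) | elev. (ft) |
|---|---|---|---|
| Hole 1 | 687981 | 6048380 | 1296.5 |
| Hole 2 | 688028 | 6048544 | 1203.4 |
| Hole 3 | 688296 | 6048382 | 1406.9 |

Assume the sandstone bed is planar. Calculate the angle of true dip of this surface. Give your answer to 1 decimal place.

37.1°

Let the plane be z = a·x + b·y + c.
Hole 2−Hole 1: 47a + 164b = −93.1;  Hole 3−Hole 1: 315a + 2b = 110.4.
Solving gives a = 0.35473, b = −0.66934.
Gradient magnitude |∇z| = √(a² + b²) = √(0.12583 + 0.44802) = 0.75753.
True dip = arctan(0.75753) = 37.1°, dipping toward NNW (azimuth ≈ 332°).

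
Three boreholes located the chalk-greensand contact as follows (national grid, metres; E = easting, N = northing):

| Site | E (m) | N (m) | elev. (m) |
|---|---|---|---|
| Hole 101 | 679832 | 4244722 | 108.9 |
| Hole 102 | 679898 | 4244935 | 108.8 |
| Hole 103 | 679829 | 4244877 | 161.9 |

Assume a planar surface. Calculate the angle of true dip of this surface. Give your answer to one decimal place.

47.4°

Let the plane be z = a·E + b·N + c.
Hole 102−Hole 101: 66a + 213b = −0.1;  Hole 103−Hole 101: −3a + 155b = 53.
Solving gives a = −1.04007, b = 0.32181.
Gradient magnitude |∇z| = √(a² + b²) = √(1.08174 + 0.10356) = 1.08871.
True dip = arctan(1.08871) = 47.4°, dipping toward ESE (azimuth ≈ 107°).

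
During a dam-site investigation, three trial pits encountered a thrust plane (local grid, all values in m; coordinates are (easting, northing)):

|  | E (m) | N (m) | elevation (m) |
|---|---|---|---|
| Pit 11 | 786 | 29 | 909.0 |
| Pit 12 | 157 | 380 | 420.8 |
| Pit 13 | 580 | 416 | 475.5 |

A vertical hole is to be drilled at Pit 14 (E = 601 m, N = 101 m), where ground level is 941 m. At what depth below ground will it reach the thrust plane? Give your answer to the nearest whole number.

Let the plane be z = a·E + b·N + c.
Pit 12−Pit 11: −629a + 351b = −488.2;  Pit 13−Pit 11: −206a + 387b = −433.5.
Solving gives a = 0.21491, b = −1.00576.
Then c = 909 − a·786 − b·29 = 769.25.
At (601, 101): z_contact = 129.2 − 101.6 + 769.25 = 796.8 m.
Depth below ground = 941 − 796.8 = 144 m.

144 m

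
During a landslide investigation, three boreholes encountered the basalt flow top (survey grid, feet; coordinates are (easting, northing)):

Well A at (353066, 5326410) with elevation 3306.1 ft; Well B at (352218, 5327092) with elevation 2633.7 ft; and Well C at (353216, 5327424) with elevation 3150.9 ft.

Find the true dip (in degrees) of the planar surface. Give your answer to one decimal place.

32.8°

Two edge vectors: Well A→Well B = (-848, 682, -672.4), Well A→Well C = (150, 1014, -155.2).
Normal n = (Well A→Well B) × (Well A→Well C) = (575967.2, -232469.6, -962172).
So ∂z/∂E = −n_x/n_z = 0.59861 and ∂z/∂N = −n_y/n_z = −0.24161.
Gradient magnitude |∇z| = √(a² + b²) = √(0.35834 + 0.05838) = 0.64553.
True dip = arctan(0.64553) = 32.8°, dipping toward WNW (azimuth ≈ 292°).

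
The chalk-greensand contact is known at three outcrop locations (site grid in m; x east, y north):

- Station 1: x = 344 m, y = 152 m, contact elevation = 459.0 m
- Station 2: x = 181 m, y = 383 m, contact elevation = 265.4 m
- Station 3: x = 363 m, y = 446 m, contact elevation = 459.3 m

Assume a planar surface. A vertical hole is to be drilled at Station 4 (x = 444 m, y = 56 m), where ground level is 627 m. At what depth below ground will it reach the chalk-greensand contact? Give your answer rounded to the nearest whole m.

Two edge vectors: Station 1→Station 2 = (-163, 231, -193.6), Station 1→Station 3 = (19, 294, 0.3).
Normal n = (Station 1→Station 2) × (Station 1→Station 3) = (56987.7, -3629.5, -52311).
So ∂z/∂x = −n_x/n_z = 1.08940 and ∂z/∂y = −n_y/n_z = −0.06938.
Intercept c from Station 1: 459 − 374.75 + 10.55 = 94.79.
At (444, 56): z_contact = 483.7 − 3.9 + 94.79 = 574.6 m.
Depth below ground = 627 − 574.6 = 52 m.

52 m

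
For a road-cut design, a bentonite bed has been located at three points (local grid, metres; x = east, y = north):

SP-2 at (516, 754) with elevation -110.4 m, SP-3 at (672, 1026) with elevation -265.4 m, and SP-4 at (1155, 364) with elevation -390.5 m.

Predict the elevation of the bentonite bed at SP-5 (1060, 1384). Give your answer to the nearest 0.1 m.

-575.8 m

Two edge vectors: SP-2→SP-3 = (156, 272, -155), SP-2→SP-4 = (639, -390, -280.1).
Normal n = (SP-2→SP-3) × (SP-2→SP-4) = (-136637.2, -55349.4, -234648).
So ∂z/∂x = −n_x/n_z = −0.582307 and ∂z/∂y = −n_y/n_z = −0.235883.
Intercept c from SP-2: -110.4 + 300.47 + 177.86 = 367.93.
At (1060, 1384): z = −617.2 − 326.5 + 367.93 = -575.8 m.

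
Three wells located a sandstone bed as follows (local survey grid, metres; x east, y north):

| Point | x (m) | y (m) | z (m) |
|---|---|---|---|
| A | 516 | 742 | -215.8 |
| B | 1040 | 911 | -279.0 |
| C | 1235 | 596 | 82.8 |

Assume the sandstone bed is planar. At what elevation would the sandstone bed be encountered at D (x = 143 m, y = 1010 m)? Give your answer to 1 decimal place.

Two edge vectors: A→B = (524, 169, -63.2), A→C = (719, -146, 298.6).
Normal n = (A→B) × (A→C) = (41236.2, -201907.2, -198015).
So ∂z/∂x = −n_x/n_z = 0.208248 and ∂z/∂y = −n_y/n_z = −1.019656.
Intercept c from A: -215.8 − 107.46 + 756.58 = 433.33.
At (143, 1010): z = 29.8 − 1029.9 + 433.33 = -566.7 m.

-566.7 m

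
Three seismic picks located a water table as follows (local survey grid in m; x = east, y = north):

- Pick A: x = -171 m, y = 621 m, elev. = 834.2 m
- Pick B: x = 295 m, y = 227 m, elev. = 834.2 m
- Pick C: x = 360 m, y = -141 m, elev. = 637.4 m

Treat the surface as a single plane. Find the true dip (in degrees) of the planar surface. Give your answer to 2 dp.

39.46°

Two edge vectors: Pick A→Pick B = (466, -394, 0), Pick A→Pick C = (531, -762, -196.8).
Normal n = (Pick A→Pick B) × (Pick A→Pick C) = (77539.2, 91708.8, -145878).
So ∂z/∂x = −n_x/n_z = 0.53153 and ∂z/∂y = −n_y/n_z = 0.62867.
Gradient magnitude |∇z| = √(a² + b²) = √(0.28253 + 0.39522) = 0.82326.
True dip = arctan(0.82326) = 39.46°, dipping toward SW (azimuth ≈ 220°).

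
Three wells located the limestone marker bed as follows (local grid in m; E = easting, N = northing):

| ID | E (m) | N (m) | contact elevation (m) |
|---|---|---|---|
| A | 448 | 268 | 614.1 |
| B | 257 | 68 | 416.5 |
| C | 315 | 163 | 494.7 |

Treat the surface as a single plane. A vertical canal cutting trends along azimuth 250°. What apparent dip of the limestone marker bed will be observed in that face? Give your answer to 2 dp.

32.26°

Let the plane be z = a·E + b·N + c.
B−A: −191a − 200b = −197.6;  C−A: −133a − 105b = −119.4.
Solving gives a = 0.47853, b = 0.53100.
Unit vector along 250° is (sin 250°, cos 250°) = (-0.9397, -0.3420).
Slope in that direction = a·(-0.9397) + b·(-0.3420) = −0.63129.
Apparent dip = arctan|0.63129| = 32.26° (true dip is 35.6°, so apparent ≤ true as expected).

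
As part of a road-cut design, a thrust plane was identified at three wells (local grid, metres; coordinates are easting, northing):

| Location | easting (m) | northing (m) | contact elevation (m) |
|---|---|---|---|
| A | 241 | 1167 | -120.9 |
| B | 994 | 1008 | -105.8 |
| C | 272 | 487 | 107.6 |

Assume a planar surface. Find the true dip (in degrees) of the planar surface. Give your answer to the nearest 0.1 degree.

Let the plane be z = a·easting + b·northing + c.
B−A: 753a − 159b = 15.1;  C−A: 31a − 680b = 228.5.
Solving gives a = −0.05140, b = −0.33837.
Gradient magnitude |∇z| = √(a² + b²) = √(0.00264 + 0.11450) = 0.34225.
True dip = arctan(0.34225) = 18.9°, dipping toward N (azimuth ≈ 009°).

18.9°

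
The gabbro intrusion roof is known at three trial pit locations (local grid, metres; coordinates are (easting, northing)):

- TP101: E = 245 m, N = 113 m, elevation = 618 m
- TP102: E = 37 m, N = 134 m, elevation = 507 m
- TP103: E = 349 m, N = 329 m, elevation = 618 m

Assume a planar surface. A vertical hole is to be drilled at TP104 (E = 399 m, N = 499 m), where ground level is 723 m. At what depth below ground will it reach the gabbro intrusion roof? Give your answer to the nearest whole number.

Let the plane be z = a·E + b·N + c.
TP102−TP101: −208a + 21b = −111;  TP103−TP101: 104a + 216b = 0.
Solving gives a = 0.50891, b = −0.24503.
Then c = 618 − a·245 − b·113 = 521.00.
At (399, 499): z_contact = 203.1 − 122.3 + 521.00 = 601.8 m.
Depth below ground = 723 − 601.8 = 121 m.

121 m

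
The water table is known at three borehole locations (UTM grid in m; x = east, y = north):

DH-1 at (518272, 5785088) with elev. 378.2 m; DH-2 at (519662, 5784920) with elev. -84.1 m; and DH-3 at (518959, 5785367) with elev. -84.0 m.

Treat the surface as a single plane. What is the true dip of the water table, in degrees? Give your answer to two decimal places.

37.42°

Let the plane be z = a·x + b·y + c.
DH-2−DH-1: 1390a − 168b = −462.3;  DH-3−DH-1: 687a + 279b = −462.2.
Solving gives a = −0.41061, b = −0.64555.
Gradient magnitude |∇z| = √(a² + b²) = √(0.16860 + 0.41674) = 0.76507.
True dip = arctan(0.76507) = 37.42°, dipping toward NNE (azimuth ≈ 032°).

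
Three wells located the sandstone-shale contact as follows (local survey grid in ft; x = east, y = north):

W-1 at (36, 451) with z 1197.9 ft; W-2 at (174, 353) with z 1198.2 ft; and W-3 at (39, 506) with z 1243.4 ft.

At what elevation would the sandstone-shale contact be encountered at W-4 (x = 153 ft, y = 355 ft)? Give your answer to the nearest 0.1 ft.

Two edge vectors: W-1→W-2 = (138, -98, 0.3), W-1→W-3 = (3, 55, 45.5).
Normal n = (W-1→W-2) × (W-1→W-3) = (-4475.5, -6278.1, 7884).
So ∂z/∂x = −n_x/n_z = 0.56767 and ∂z/∂y = −n_y/n_z = 0.79631.
Intercept c from W-1: 1197.9 − 20.44 − 359.14 = 818.33.
At (153, 355): z = 86.9 + 282.7 + 818.33 = 1187.9 ft.

1187.9 ft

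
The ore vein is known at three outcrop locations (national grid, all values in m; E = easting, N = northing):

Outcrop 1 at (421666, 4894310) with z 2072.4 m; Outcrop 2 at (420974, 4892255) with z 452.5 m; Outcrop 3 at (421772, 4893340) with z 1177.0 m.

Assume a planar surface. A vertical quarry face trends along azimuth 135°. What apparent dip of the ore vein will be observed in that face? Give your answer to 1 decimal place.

Let the plane be z = a·E + b·N + c.
Outcrop 2−Outcrop 1: −692a − 2055b = −1619.9;  Outcrop 3−Outcrop 1: 106a − 970b = −895.4.
Solving gives a = −0.30228, b = 0.89006.
Unit vector along 135° is (sin 135°, cos 135°) = (0.7071, -0.7071).
Slope in that direction = a·(0.7071) + b·(-0.7071) = −0.84311.
Apparent dip = arctan|0.84311| = 40.1° (true dip is 43.2°, so apparent ≤ true as expected).

40.1°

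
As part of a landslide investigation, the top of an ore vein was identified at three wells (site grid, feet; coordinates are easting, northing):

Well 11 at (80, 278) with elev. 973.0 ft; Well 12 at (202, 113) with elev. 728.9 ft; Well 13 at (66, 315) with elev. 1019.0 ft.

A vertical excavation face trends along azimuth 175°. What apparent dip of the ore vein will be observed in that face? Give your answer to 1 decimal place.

46.4°

Two edge vectors: Well 11→Well 12 = (122, -165, -244.1), Well 11→Well 13 = (-14, 37, 46).
Normal n = (Well 11→Well 12) × (Well 11→Well 13) = (1441.7, -2194.6, 2204).
So ∂z/∂easting = −n_x/n_z = −0.65413 and ∂z/∂northing = −n_y/n_z = 0.99574.
Unit vector along 175° is (sin 175°, cos 175°) = (0.0872, -0.9962).
Slope in that direction = a·(0.0872) + b·(-0.9962) = −1.04896.
Apparent dip = arctan|1.04896| = 46.4° (true dip is 50.0°, so apparent ≤ true as expected).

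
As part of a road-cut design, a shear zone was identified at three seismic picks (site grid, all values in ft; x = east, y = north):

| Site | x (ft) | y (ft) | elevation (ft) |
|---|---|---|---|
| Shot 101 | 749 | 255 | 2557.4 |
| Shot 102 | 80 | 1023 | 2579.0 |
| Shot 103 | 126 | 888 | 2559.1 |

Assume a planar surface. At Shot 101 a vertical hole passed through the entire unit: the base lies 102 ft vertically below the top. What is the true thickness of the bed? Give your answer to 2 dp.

Let the plane be z = a·x + b·y + c.
Shot 102−Shot 101: −669a + 768b = 21.6;  Shot 103−Shot 101: −623a + 633b = 1.7.
Solving gives a = 0.22491, b = 0.22404.
|∇z| = √(a²+b²) = 0.31746, so dip δ = arctan(0.31746) = 17.61°.
True thickness = vertical thickness × cos δ = 102 × cos 17.61° = 97.22 ft.

97.22 ft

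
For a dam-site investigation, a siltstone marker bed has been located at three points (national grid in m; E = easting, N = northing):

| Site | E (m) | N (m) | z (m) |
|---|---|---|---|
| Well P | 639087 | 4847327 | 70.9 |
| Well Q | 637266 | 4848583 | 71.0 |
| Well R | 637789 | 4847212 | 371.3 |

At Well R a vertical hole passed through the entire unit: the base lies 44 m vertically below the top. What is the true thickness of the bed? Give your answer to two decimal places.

41.38 m

Two edge vectors: Well P→Well Q = (-1821, 1256, 0.1), Well P→Well R = (-1298, -115, 300.4).
Normal n = (Well P→Well Q) × (Well P→Well R) = (377313.9, 546898.6, 1839703).
So ∂z/∂E = −n_x/n_z = −0.20510 and ∂z/∂N = −n_y/n_z = −0.29728.
|∇z| = √(a²+b²) = 0.36116, so dip δ = arctan(0.36116) = 19.86°.
True thickness = vertical thickness × cos δ = 44 × cos 19.86° = 41.38 m.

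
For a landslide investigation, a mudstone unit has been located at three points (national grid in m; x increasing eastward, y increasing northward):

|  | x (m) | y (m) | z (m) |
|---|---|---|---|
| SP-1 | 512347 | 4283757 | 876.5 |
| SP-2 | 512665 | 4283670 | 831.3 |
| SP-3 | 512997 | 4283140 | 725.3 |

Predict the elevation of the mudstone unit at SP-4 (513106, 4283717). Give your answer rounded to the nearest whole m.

791 m

Let the plane be z = a·x + b·y + c.
SP-2−SP-1: 318a − 87b = −45.2;  SP-3−SP-1: 650a − 617b = −151.2.
Solving gives a = −0.10550209, b = 0.13391190.
Then c = 876.5 − a·512347 − b·4283757 = −518715.85.
At (513106, 4283717): z = −54133.8 + 573640.7 − 518715.85 = 791.1 m.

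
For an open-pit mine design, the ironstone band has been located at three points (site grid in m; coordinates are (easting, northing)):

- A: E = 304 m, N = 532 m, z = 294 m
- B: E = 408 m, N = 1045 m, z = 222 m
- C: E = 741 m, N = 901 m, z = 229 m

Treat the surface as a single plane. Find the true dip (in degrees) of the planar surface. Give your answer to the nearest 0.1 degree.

7.8°

Let the plane be z = a·E + b·N + c.
B−A: 104a + 513b = −72;  C−A: 437a + 369b = −65.
Solving gives a = −0.03647, b = −0.13296.
Gradient magnitude |∇z| = √(a² + b²) = √(0.00133 + 0.01768) = 0.13787.
True dip = arctan(0.13787) = 7.8°, dipping toward NNE (azimuth ≈ 015°).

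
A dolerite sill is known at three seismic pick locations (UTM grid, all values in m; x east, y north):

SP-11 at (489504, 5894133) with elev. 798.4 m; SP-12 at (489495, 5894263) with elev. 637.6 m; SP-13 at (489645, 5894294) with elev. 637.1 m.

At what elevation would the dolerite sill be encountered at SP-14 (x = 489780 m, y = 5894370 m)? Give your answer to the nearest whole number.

578 m

Two edge vectors: SP-11→SP-12 = (-9, 130, -160.8), SP-11→SP-13 = (141, 161, -161.3).
Normal n = (SP-11→SP-12) × (SP-11→SP-13) = (4919.8, -24124.5, -19779).
So ∂z/∂x = −n_x/n_z = 0.24873856 and ∂z/∂y = −n_y/n_z = −1.21970272.
Intercept c from SP-11: 798.4 − 121758.52 + 7189090.02 = 7068129.90.
At (489780, 5894370): z = 121827.2 − 7189379.1 + 7068129.90 = 578.0 m.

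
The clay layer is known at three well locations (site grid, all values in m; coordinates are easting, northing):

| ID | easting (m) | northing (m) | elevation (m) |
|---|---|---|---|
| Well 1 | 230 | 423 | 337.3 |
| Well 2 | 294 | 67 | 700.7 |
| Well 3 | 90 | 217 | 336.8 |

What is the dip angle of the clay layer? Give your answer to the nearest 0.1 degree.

Let the plane be z = a·easting + b·northing + c.
Well 2−Well 1: 64a − 356b = 363.4;  Well 3−Well 1: −140a − 206b = −0.5.
Solving gives a = 1.19063, b = −0.80674.
Gradient magnitude |∇z| = √(a² + b²) = √(1.41760 + 0.65083) = 1.43821.
True dip = arctan(1.43821) = 55.2°, dipping toward NW (azimuth ≈ 304°).

55.2°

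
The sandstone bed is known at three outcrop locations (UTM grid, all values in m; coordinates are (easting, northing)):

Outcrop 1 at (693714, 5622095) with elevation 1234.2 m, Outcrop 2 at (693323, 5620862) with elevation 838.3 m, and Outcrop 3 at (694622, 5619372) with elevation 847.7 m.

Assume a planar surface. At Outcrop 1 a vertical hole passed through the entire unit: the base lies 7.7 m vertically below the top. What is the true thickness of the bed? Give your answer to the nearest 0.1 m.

7.2 m

Let the plane be z = a·E + b·N + c.
Outcrop 2−Outcrop 1: −391a − 1233b = −395.9;  Outcrop 3−Outcrop 1: 908a − 2723b = −386.5.
Solving gives a = 0.27537, b = 0.23376.
|∇z| = √(a²+b²) = 0.36121, so dip δ = arctan(0.36121) = 19.86°.
True thickness = vertical thickness × cos δ = 7.7 × cos 19.86° = 7.2 m.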